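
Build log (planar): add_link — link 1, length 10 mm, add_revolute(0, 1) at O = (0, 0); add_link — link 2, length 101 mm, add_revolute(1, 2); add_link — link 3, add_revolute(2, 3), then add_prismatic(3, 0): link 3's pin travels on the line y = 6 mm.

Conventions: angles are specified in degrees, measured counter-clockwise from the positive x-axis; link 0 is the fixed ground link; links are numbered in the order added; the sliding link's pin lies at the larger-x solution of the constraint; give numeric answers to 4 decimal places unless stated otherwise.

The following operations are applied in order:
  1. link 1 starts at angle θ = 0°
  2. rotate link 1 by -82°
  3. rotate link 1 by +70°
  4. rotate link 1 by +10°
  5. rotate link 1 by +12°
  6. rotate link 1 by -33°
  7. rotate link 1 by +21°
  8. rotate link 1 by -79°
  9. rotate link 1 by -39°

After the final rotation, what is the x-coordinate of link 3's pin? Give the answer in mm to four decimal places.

geometry: r = 10 mm, L = 101 mm, e = 6 mm; θ starts at 0°
rotate link 1 by -82°: θ ← 0° -82° = -82°
rotate link 1 by +70°: θ ← -82° +70° = -12°
rotate link 1 by +10°: θ ← -12° +10° = -2°
rotate link 1 by +12°: θ ← -2° +12° = 10°
rotate link 1 by -33°: θ ← 10° -33° = -23°
rotate link 1 by +21°: θ ← -23° +21° = -2°
rotate link 1 by -79°: θ ← -2° -79° = -81°
rotate link 1 by -39°: θ ← -81° -39° = -120°
crank pin P = (r cos θ, r sin θ) = (-5.000000, -8.660254)
h = r sin θ − e = -8.660254 − 6 = -14.660254
x = r cos θ + √(L² − h²) = -5.000000 + 99.930361 = 94.930361

94.9304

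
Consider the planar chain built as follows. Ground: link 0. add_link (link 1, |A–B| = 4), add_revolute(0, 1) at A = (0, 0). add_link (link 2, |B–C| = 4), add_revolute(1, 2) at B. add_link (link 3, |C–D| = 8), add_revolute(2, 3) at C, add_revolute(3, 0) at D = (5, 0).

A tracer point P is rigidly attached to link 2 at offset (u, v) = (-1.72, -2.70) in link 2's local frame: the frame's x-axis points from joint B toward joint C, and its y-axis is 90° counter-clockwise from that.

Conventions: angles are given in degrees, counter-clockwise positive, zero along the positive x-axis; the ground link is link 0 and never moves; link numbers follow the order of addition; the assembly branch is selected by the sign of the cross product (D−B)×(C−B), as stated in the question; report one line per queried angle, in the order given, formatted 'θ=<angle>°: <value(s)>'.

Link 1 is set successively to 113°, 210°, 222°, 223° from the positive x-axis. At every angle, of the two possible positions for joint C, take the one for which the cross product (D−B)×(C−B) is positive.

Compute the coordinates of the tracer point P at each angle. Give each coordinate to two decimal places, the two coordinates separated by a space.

A=(0,0), D=(5.00,0)
θ=113°: B = A + 4.00·(cos113°, sin113°) = (-1.5629, 3.6820)
θ=113°: |BD| = 7.5252
θ=113°: circle(B,4.00) ∩ circle(D,8.00): a=0.5734, h=3.9587
θ=113°:   candidates: C₊=(0.8741,6.8539) cross=29.790; C₋=(-2.9998,-0.0510) cross=-29.790
θ=113°:   branch + wants cross > 0 → take C=(0.8741,6.8539) (cross=29.790)
θ=113°: ex = (C−B)/|BC| = (0.6092,0.7930); ey = (-0.7930,0.6092)
θ=113°: P = B + -1.72·ex + -2.70·ey = (-0.4698,0.6731)
θ=210°: B = A + 4.00·(cos210°, sin210°) = (-3.4641, -2.0000)
θ=210°: |BD| = 8.6972
θ=210°: circle(B,4.00) ∩ circle(D,8.00): a=1.5891, h=3.6708
θ=210°:   candidates: C₊=(-2.7617,1.9379) cross=31.926; C₋=(-1.0735,-5.2070) cross=-31.926
θ=210°:   branch + wants cross > 0 → take C=(-2.7617,1.9379) (cross=31.926)
θ=210°: ex = (C−B)/|BC| = (0.1756,0.9845); ey = (-0.9845,0.1756)
θ=210°: P = B + -1.72·ex + -2.70·ey = (-1.1081,-4.1674)
θ=222°: B = A + 4.00·(cos222°, sin222°) = (-2.9726, -2.6765)
θ=222°: |BD| = 8.4099
θ=222°: circle(B,4.00) ∩ circle(D,8.00): a=1.3511, h=3.7649
θ=222°:   candidates: C₊=(-2.8899,1.3226) cross=31.662; C₋=(-0.4935,-5.8156) cross=-31.662
θ=222°:   branch + wants cross > 0 → take C=(-2.8899,1.3226) (cross=31.662)
θ=222°: ex = (C−B)/|BC| = (0.0207,0.9998); ey = (-0.9998,0.0207)
θ=222°: P = B + -1.72·ex + -2.70·ey = (-0.3087,-4.4520)
θ=223°: B = A + 4.00·(cos223°, sin223°) = (-2.9254, -2.7280)
θ=223°: |BD| = 8.3818
θ=223°: circle(B,4.00) ∩ circle(D,8.00): a=1.3275, h=3.7733
θ=223°:   candidates: C₊=(-2.8982,1.2719) cross=31.627; C₋=(-0.4421,-5.8638) cross=-31.627
θ=223°:   branch + wants cross > 0 → take C=(-2.8982,1.2719) (cross=31.627)
θ=223°: ex = (C−B)/|BC| = (0.0068,1.0000); ey = (-1.0000,0.0068)
θ=223°: P = B + -1.72·ex + -2.70·ey = (-0.2372,-4.4663)

θ=113°: -0.47 0.67
θ=210°: -1.11 -4.17
θ=222°: -0.31 -4.45
θ=223°: -0.24 -4.47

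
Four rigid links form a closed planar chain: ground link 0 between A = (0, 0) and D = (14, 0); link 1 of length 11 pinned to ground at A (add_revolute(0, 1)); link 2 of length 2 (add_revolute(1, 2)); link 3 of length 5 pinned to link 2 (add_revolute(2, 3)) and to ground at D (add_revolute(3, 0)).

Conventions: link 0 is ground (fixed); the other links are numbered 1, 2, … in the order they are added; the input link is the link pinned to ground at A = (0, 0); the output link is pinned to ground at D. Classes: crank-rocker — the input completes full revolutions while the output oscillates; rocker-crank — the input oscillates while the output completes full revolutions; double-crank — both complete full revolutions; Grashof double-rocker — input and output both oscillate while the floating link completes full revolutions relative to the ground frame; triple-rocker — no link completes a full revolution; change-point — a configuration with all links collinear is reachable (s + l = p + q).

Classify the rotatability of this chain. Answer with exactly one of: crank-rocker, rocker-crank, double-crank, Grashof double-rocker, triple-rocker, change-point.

lengths: ground=14, input=11, coupler=2, output=5
sorted: s=2 (shortest), l=14 (longest), p+q=16
s + l = 16 vs p + q = 16
s + l = p + q → change-point (collinear configuration reachable)

change-point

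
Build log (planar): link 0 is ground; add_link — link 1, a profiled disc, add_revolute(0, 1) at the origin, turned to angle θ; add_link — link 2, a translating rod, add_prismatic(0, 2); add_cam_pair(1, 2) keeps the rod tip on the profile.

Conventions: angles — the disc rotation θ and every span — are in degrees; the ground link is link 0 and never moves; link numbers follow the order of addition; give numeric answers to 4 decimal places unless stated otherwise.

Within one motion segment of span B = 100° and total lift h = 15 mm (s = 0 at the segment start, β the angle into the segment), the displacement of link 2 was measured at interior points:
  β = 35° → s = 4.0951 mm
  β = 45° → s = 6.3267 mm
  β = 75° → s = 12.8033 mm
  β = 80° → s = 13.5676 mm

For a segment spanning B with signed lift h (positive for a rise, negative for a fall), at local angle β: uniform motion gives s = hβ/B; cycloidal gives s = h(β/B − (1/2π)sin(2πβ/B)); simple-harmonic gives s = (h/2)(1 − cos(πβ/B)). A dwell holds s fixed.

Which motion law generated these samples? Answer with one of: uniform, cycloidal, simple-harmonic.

candidates at β/B = r: uniform s = h·r (linear in β); cycloidal s = h·(r − sin(2πr)/(2π)); simple-harmonic s = (h/2)(1 − cos(πr))
β=35°: printed 4.0951 | uniform 5.2500, cycloidal 3.3186, simple-harmonic 4.0951
β=45°: printed 6.3267 | uniform 6.7500, cycloidal 6.0123, simple-harmonic 6.3267
β=75°: printed 12.8033 | uniform 11.2500, cycloidal 13.6373, simple-harmonic 12.8033
β=80°: printed 13.5676 | uniform 12.0000, cycloidal 14.2705, simple-harmonic 13.5676
only one law matches every sample → simple-harmonic

simple-harmonic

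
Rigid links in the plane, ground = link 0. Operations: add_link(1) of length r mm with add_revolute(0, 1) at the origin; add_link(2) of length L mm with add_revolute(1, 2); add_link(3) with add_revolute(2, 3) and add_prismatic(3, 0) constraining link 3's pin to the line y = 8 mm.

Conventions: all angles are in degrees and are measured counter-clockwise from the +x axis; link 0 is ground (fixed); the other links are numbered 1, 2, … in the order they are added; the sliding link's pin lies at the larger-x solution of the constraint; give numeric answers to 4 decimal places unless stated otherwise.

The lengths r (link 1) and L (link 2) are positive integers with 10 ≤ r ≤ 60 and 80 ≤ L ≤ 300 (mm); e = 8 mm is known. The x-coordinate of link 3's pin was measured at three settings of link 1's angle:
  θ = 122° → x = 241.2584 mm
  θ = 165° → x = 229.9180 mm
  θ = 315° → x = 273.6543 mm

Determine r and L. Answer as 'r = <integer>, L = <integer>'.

constraint per measurement: (x − r cos θ)² + (r sin θ − e)² = L²
subtracting the θ₁ and θ₂ equations cancels the r² and L² terms:
r = (x₁² − x₂²) / (2[(x₁cos θ₁ + e sin θ₁) − (x₂cos θ₂ + e sin θ₂)]) = 27.0001 → r = 27
L² = (x₁ − r cos θ₁)² + (r sin θ₁ − e)² = 65536.0224 → L = 256.0000 → L = 256
check at θ₃=315°: x = 273.6543 (printed 273.6543) ✓

r = 27, L = 256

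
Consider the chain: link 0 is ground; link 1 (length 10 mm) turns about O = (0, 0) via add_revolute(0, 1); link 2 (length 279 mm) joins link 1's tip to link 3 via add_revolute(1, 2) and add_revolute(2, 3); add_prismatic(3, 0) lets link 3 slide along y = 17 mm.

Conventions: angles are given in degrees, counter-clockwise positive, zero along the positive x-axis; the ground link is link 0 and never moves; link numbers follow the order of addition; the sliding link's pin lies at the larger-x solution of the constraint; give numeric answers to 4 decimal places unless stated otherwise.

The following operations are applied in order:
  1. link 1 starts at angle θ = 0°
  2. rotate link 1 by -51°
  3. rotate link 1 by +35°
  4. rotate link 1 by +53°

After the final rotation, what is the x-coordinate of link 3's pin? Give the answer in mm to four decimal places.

geometry: r = 10 mm, L = 279 mm, e = 17 mm; θ starts at 0°
rotate link 1 by -51°: θ ← 0° -51° = -51°
rotate link 1 by +35°: θ ← -51° +35° = -16°
rotate link 1 by +53°: θ ← -16° +53° = 37°
crank pin P = (r cos θ, r sin θ) = (7.986355, 6.018150)
h = r sin θ − e = 6.018150 − 17 = -10.981850
x = r cos θ + √(L² − h²) = 7.986355 + 278.783785 = 286.770140

286.7701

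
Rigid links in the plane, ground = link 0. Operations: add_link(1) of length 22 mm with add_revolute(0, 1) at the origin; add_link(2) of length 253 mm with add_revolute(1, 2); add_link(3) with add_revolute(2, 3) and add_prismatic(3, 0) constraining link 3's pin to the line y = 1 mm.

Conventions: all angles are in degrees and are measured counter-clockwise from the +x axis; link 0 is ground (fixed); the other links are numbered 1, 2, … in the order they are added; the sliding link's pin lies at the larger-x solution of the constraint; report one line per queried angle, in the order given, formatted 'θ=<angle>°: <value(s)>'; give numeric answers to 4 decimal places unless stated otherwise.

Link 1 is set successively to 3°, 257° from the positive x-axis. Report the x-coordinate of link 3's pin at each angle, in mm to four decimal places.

geometry: r = 22 mm, L = 253 mm, e = 1 mm
θ=3°: crank pin P = (r cos θ, r sin θ) = (21.969850, 1.151391)
θ=3°: h = r sin θ − e = 1.151391 − 1 = 0.151391
θ=3°: x = r cos θ + √(L² − h²) = 21.969850 + 252.999955 = 274.969804
θ=257°: crank pin P = (r cos θ, r sin θ) = (-4.948923, -21.436141)
θ=257°: h = r sin θ − e = -21.436141 − 1 = -22.436141
θ=257°: x = r cos θ + √(L² − h²) = -4.948923 + 252.003213 = 247.054290

θ=3°: 274.9698
θ=257°: 247.0543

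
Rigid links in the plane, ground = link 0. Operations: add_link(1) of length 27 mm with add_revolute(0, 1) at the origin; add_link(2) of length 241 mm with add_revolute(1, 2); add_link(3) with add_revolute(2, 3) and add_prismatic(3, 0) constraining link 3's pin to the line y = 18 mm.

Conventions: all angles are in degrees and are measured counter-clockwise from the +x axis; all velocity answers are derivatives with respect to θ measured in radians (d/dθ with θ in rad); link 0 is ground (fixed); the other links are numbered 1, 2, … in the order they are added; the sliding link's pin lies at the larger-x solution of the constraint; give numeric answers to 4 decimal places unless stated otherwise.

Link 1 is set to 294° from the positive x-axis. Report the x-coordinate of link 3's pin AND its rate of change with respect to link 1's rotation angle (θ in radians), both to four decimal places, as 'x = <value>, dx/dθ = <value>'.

geometry: r = 27 mm, L = 241 mm, e = 18 mm
crank pin P = (r cos θ, r sin θ) = (10.981889, -24.665727)
h = r sin θ − e = -24.665727 − 18 = -42.665727
x = r cos θ + √(L² − h²) = 10.981889 + 237.193245 = 248.175135
dx/dθ = −r sin θ − h·r cos θ/√(L² − h²) (θ in radians; h = -42.665727) = 26.641122

x = 248.1751, dx/dθ = 26.6411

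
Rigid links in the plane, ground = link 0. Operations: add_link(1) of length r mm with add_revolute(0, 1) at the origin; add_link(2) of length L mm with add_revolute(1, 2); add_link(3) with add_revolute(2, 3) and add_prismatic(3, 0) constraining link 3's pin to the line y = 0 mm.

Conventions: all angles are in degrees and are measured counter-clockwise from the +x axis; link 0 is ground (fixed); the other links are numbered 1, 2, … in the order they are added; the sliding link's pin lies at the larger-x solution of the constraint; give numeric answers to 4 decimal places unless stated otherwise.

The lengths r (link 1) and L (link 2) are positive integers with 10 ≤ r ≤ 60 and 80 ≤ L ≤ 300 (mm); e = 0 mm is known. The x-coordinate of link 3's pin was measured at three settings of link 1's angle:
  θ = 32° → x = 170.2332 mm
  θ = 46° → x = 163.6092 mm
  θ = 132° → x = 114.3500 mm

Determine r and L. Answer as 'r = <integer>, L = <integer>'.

constraint per measurement: (x − r cos θ)² + (r sin θ − e)² = L²
subtracting the θ₁ and θ₂ equations cancels the r² and L² terms:
r = (x₁² − x₂²) / (2[(x₁cos θ₁ + e sin θ₁) − (x₂cos θ₂ + e sin θ₂)]) = 36.0001 → r = 36
L² = (x₁ − r cos θ₁)² + (r sin θ₁ − e)² = 19880.9946 → L = 141.0000 → L = 141
check at θ₃=132°: x = 114.3500 (printed 114.3500) ✓

r = 36, L = 141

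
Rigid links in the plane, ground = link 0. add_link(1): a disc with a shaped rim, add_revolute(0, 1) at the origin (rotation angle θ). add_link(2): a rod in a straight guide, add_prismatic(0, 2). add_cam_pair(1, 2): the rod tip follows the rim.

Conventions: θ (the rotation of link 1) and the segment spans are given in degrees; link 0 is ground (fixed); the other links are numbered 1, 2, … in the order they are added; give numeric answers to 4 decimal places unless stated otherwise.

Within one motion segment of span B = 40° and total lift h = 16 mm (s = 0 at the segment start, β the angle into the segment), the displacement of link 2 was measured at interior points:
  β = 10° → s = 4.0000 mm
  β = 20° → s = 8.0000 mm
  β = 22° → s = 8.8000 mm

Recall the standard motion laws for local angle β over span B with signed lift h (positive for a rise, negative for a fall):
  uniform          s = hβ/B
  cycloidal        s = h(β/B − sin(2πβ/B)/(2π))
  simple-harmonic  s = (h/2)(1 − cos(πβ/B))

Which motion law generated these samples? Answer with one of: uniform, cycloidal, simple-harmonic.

candidates at β/B = r: uniform s = h·r (linear in β); cycloidal s = h·(r − sin(2πr)/(2π)); simple-harmonic s = (h/2)(1 − cos(πr))
β=10°: printed 4.0000 | uniform 4.0000, cycloidal 1.4535, simple-harmonic 2.3431
β=20°: printed 8.0000 | uniform 8.0000, cycloidal 8.0000, simple-harmonic 8.0000
β=22°: printed 8.8000 | uniform 8.8000, cycloidal 9.5869, simple-harmonic 9.2515
only one law matches every sample → uniform

uniform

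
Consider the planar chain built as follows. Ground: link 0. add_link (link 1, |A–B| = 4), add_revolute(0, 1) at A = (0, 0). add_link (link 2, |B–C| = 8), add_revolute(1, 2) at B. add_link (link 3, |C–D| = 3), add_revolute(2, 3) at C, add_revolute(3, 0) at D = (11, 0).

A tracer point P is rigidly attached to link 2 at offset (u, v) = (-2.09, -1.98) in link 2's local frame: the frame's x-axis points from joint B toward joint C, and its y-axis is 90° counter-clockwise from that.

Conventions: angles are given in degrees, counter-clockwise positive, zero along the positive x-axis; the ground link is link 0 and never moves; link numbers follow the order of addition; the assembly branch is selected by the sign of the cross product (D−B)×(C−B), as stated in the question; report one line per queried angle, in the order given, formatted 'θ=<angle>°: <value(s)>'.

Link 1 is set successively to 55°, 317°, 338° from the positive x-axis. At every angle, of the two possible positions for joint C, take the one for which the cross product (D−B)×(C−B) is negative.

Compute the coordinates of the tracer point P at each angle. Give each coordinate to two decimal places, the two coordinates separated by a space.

A=(0,0), D=(11.00,0)
θ=55°: B = A + 4.00·(cos55°, sin55°) = (2.2943, 3.2766)
θ=55°: |BD| = 9.3019
θ=55°: circle(B,8.00) ∩ circle(D,3.00): a=7.6073, h=2.4756
θ=55°:   candidates: C₊=(10.2861,2.9138) cross=23.028; C₋=(8.5420,-1.7200) cross=-23.028
θ=55°:   branch - wants cross < 0 → take C=(8.5420,-1.7200) (cross=-23.028)
θ=55°: ex = (C−B)/|BC| = (0.7810,-0.6246); ey = (0.6246,0.7810)
θ=55°: P = B + -2.09·ex + -1.98·ey = (-0.5746,3.0357)
θ=317°: B = A + 4.00·(cos317°, sin317°) = (2.9254, -2.7280)
θ=317°: |BD| = 8.5230
θ=317°: circle(B,8.00) ∩ circle(D,3.00): a=7.4881, h=2.8158
θ=317°:   candidates: C₊=(9.1183,2.3365) cross=23.999; C₋=(10.9208,-2.9990) cross=-23.999
θ=317°:   branch - wants cross < 0 → take C=(10.9208,-2.9990) (cross=-23.999)
θ=317°: ex = (C−B)/|BC| = (0.9994,-0.0339); ey = (0.0339,0.9994)
θ=317°: P = B + -2.09·ex + -1.98·ey = (0.7696,-4.6361)
θ=338°: B = A + 4.00·(cos338°, sin338°) = (3.7087, -1.4984)
θ=338°: |BD| = 7.4436
θ=338°: circle(B,8.00) ∩ circle(D,3.00): a=7.4162, h=2.9999
θ=338°:   candidates: C₊=(10.3693,2.9330) cross=22.330; C₋=(11.5771,-2.9440) cross=-22.330
θ=338°:   branch - wants cross < 0 → take C=(11.5771,-2.9440) (cross=-22.330)
θ=338°: ex = (C−B)/|BC| = (0.9835,-0.1807); ey = (0.1807,0.9835)
θ=338°: P = B + -2.09·ex + -1.98·ey = (1.2954,-3.0682)

θ=55°: -0.57 3.04
θ=317°: 0.77 -4.64
θ=338°: 1.30 -3.07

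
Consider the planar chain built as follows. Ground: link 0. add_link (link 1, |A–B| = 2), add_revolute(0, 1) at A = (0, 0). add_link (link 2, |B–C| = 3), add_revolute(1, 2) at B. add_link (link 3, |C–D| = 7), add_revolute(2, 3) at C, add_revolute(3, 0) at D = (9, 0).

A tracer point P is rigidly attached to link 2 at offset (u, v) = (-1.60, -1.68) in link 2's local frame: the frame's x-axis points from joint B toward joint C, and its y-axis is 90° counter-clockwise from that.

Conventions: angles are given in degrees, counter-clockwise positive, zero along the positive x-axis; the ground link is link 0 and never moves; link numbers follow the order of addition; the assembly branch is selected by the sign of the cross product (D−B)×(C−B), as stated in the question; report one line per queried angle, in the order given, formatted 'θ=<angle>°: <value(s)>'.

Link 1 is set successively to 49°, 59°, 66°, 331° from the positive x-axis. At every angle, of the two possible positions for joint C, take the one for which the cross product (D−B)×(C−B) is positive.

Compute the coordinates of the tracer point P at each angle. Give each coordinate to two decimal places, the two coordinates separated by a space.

A=(0,0), D=(9.00,0)
θ=49°: B = A + 2.00·(cos49°, sin49°) = (1.3121, 1.5094)
θ=49°: |BD| = 7.8347
θ=49°: circle(B,3.00) ∩ circle(D,7.00): a=1.3646, h=2.6717
θ=49°:   candidates: C₊=(3.1659,3.8682) cross=20.932; C₋=(2.1364,-1.3751) cross=-20.932
θ=49°:   branch + wants cross > 0 → take C=(3.1659,3.8682) (cross=20.932)
θ=49°: ex = (C−B)/|BC| = (0.6179,0.7862); ey = (-0.7862,0.6179)
θ=49°: P = B + -1.60·ex + -1.68·ey = (1.6444,-0.7867)
θ=59°: B = A + 2.00·(cos59°, sin59°) = (1.0301, 1.7143)
θ=59°: |BD| = 8.1522
θ=59°: circle(B,3.00) ∩ circle(D,7.00): a=1.6228, h=2.5232
θ=59°:   candidates: C₊=(3.1472,3.8399) cross=20.570; C₋=(2.0860,-1.0937) cross=-20.570
θ=59°:   branch + wants cross > 0 → take C=(3.1472,3.8399) (cross=20.570)
θ=59°: ex = (C−B)/|BC| = (0.7057,0.7085); ey = (-0.7085,0.7057)
θ=59°: P = B + -1.60·ex + -1.68·ey = (1.0912,-0.6049)
θ=66°: B = A + 2.00·(cos66°, sin66°) = (0.8135, 1.8271)
θ=66°: |BD| = 8.3879
θ=66°: circle(B,3.00) ∩ circle(D,7.00): a=1.8096, h=2.3928
θ=66°:   candidates: C₊=(3.1008,3.7682) cross=20.070; C₋=(2.0584,-0.9024) cross=-20.070
θ=66°:   branch + wants cross > 0 → take C=(3.1008,3.7682) (cross=20.070)
θ=66°: ex = (C−B)/|BC| = (0.7624,0.6470); ey = (-0.6470,0.7624)
θ=66°: P = B + -1.60·ex + -1.68·ey = (0.6806,-0.4891)
θ=331°: B = A + 2.00·(cos331°, sin331°) = (1.7492, -0.9696)
θ=331°: |BD| = 7.3153
θ=331°: circle(B,3.00) ∩ circle(D,7.00): a=0.9237, h=2.8543
θ=331°:   candidates: C₊=(2.2864,1.9819) cross=20.880; C₋=(3.0431,-3.6763) cross=-20.880
θ=331°:   branch + wants cross > 0 → take C=(2.2864,1.9819) (cross=20.880)
θ=331°: ex = (C−B)/|BC| = (0.1791,0.9838); ey = (-0.9838,0.1791)
θ=331°: P = B + -1.60·ex + -1.68·ey = (3.1156,-2.8446)

θ=49°: 1.64 -0.79
θ=59°: 1.09 -0.60
θ=66°: 0.68 -0.49
θ=331°: 3.12 -2.84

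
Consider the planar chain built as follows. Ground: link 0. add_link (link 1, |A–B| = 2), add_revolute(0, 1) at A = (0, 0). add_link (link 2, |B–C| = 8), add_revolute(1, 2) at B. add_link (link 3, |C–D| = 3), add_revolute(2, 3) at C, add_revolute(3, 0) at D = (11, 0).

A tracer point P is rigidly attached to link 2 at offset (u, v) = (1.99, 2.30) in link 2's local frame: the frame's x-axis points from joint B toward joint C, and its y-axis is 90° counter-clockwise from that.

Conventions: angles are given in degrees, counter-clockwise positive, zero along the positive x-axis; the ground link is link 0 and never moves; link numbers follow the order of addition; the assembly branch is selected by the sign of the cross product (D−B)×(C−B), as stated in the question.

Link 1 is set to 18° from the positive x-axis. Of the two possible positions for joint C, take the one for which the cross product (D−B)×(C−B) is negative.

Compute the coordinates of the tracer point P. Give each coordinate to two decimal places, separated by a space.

A=(0,0), D=(11.00,0)
B = A + 2.00·(cos18°, sin18°) = (1.9021, 0.6180)
|BD| = 9.1189
circle(B,8.00) ∩ circle(D,3.00): a=7.5752, h=2.5724
  candidates: C₊=(9.6342,2.6711) cross=23.457; C₋=(9.2855,-2.4618) cross=-23.457
  branch - wants cross < 0 → take C=(9.2855,-2.4618) (cross=-23.457)
ex = (C−B)/|BC| = (0.9229,-0.3850); ey = (0.3850,0.9229)
P = B + 1.99·ex + 2.30·ey = (4.6242,1.9746)

4.62 1.97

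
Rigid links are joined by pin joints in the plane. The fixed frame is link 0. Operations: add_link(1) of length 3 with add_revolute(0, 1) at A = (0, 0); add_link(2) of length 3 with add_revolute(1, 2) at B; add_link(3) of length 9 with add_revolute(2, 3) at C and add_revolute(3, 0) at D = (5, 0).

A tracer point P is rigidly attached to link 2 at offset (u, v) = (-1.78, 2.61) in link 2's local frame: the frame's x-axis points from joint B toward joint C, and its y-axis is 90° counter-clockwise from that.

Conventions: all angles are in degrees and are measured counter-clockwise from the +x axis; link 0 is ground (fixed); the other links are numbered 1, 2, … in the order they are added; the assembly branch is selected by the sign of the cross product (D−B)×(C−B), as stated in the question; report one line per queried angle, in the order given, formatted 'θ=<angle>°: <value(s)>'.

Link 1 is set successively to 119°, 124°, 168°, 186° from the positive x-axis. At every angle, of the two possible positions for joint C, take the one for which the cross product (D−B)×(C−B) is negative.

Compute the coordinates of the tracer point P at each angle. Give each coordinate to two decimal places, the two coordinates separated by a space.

A=(0,0), D=(5.00,0)
θ=119°: B = A + 3.00·(cos119°, sin119°) = (-1.4544, 2.6239)
θ=119°: |BD| = 6.9674
θ=119°: circle(B,3.00) ∩ circle(D,9.00): a=-1.6833, h=2.4833
θ=119°:   candidates: C₊=(-2.0786,5.5582) cross=17.302; C₋=(-3.9489,0.9573) cross=-17.302
θ=119°:   branch - wants cross < 0 → take C=(-3.9489,0.9573) (cross=-17.302)
θ=119°: ex = (C−B)/|BC| = (-0.8315,-0.5555); ey = (0.5555,-0.8315)
θ=119°: P = B + -1.78·ex + 2.61·ey = (1.4756,1.4425)
θ=124°: B = A + 3.00·(cos124°, sin124°) = (-1.6776, 2.4871)
θ=124°: |BD| = 7.1257
θ=124°: circle(B,3.00) ∩ circle(D,9.00): a=-1.4893, h=2.6042
θ=124°:   candidates: C₊=(-2.1642,5.4474) cross=18.557; C₋=(-3.9822,0.5665) cross=-18.557
θ=124°:   branch - wants cross < 0 → take C=(-3.9822,0.5665) (cross=-18.557)
θ=124°: ex = (C−B)/|BC| = (-0.7682,-0.6402); ey = (0.6402,-0.7682)
θ=124°: P = B + -1.78·ex + 2.61·ey = (1.3608,1.6217)
θ=168°: B = A + 3.00·(cos168°, sin168°) = (-2.9344, 0.6237)
θ=168°: |BD| = 7.9589
θ=168°: circle(B,3.00) ∩ circle(D,9.00): a=-0.5438, h=2.9503
θ=168°:   candidates: C₊=(-3.2453,3.6076) cross=23.481; C₋=(-3.7077,-2.2749) cross=-23.481
θ=168°:   branch - wants cross < 0 → take C=(-3.7077,-2.2749) (cross=-23.481)
θ=168°: ex = (C−B)/|BC| = (-0.2578,-0.9662); ey = (0.9662,-0.2578)
θ=168°: P = B + -1.78·ex + 2.61·ey = (0.0462,1.6708)
θ=186°: B = A + 3.00·(cos186°, sin186°) = (-2.9836, -0.3136)
θ=186°: |BD| = 7.9897
θ=186°: circle(B,3.00) ∩ circle(D,9.00): a=-0.5109, h=2.9562
θ=186°:   candidates: C₊=(-3.6101,2.6203) cross=23.619; C₋=(-3.3781,-3.2875) cross=-23.619
θ=186°:   branch - wants cross < 0 → take C=(-3.3781,-3.2875) (cross=-23.619)
θ=186°: ex = (C−B)/|BC| = (-0.1315,-0.9913); ey = (0.9913,-0.1315)
θ=186°: P = B + -1.78·ex + 2.61·ey = (-0.1622,1.1077)

θ=119°: 1.48 1.44
θ=124°: 1.36 1.62
θ=168°: 0.05 1.67
θ=186°: -0.16 1.11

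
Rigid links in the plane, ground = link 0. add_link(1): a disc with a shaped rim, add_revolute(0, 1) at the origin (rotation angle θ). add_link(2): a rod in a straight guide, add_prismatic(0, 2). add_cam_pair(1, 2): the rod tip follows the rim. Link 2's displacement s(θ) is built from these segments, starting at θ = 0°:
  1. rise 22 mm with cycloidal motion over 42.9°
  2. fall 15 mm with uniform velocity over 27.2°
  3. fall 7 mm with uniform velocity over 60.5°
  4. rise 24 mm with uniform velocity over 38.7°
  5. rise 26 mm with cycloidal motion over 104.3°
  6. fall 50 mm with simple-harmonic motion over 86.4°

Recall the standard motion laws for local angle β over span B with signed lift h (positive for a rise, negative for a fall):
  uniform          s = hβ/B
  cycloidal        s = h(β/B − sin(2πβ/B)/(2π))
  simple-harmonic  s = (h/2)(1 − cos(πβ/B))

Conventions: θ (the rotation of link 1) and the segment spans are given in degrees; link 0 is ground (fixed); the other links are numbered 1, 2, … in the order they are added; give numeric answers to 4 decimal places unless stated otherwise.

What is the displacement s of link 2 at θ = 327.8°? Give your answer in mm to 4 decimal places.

segment 1 (0° to 42.9°, cycloidal, h = 22) is passed completely: s = 0.0000 + (22) = 22.0000
segment 2 (42.9° to 70.1°, uniform, h = -15) is passed completely: s = 22.0000 + (-15) = 7.0000
segment 3 (70.1° to 130.6°, uniform, h = -7) is passed completely: s = 7.0000 + (-7) = 0.0000
segment 4 (130.6° to 169.3°, uniform, h = 24) is passed completely: s = 0.0000 + (24) = 24.0000
segment 5 (169.3° to 273.6°, cycloidal, h = 26) is passed completely: s = 24.0000 + (26) = 50.0000
θ = 327.8° falls in segment 6 (273.6° to 360°, simple-harmonic, h = -50): β = 327.8 − 273.6 = 54.2°, B = 86.4°; Δs = -50/2·(1 − cos(π·0.6273)) = -34.7348; s = 50.0000 − 34.7348 = 15.2652

15.2652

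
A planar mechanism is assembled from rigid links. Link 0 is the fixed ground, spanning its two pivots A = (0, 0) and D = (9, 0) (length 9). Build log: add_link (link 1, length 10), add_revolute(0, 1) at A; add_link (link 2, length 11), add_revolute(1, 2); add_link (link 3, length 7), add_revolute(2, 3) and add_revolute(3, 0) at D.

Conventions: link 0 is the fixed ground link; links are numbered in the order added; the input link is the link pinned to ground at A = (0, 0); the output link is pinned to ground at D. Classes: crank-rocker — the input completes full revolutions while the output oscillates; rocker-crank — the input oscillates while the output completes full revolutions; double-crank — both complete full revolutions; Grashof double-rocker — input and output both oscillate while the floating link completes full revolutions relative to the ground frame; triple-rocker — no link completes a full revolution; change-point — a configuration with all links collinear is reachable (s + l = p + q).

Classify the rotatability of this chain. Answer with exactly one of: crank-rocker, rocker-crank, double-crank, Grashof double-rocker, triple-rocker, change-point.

lengths: ground=9, input=10, coupler=11, output=7
sorted: s=7 (shortest), l=11 (longest), p+q=19
s + l = 18 vs p + q = 19
s + l < p + q (Grashof) with shortest = output link → rocker-crank

rocker-crank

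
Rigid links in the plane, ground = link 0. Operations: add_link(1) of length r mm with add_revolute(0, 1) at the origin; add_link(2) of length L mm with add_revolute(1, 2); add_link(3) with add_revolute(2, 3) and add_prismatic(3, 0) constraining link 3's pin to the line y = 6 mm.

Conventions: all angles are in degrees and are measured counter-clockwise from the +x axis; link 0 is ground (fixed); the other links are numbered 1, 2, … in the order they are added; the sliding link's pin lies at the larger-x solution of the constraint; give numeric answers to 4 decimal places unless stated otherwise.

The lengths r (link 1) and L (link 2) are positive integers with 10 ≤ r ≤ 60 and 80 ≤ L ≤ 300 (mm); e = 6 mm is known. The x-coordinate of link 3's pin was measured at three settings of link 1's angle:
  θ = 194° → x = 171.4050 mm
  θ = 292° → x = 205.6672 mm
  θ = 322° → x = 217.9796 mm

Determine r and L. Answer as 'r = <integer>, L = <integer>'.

constraint per measurement: (x − r cos θ)² + (r sin θ − e)² = L²
subtracting the θ₁ and θ₂ equations cancels the r² and L² terms:
r = (x₁² − x₂²) / (2[(x₁cos θ₁ + e sin θ₁) − (x₂cos θ₂ + e sin θ₂)]) = 27.0001 → r = 27
L² = (x₁ − r cos θ₁)² + (r sin θ₁ − e)² = 39203.9878 → L = 198.0000 → L = 198
check at θ₃=322°: x = 217.9796 (printed 217.9796) ✓

r = 27, L = 198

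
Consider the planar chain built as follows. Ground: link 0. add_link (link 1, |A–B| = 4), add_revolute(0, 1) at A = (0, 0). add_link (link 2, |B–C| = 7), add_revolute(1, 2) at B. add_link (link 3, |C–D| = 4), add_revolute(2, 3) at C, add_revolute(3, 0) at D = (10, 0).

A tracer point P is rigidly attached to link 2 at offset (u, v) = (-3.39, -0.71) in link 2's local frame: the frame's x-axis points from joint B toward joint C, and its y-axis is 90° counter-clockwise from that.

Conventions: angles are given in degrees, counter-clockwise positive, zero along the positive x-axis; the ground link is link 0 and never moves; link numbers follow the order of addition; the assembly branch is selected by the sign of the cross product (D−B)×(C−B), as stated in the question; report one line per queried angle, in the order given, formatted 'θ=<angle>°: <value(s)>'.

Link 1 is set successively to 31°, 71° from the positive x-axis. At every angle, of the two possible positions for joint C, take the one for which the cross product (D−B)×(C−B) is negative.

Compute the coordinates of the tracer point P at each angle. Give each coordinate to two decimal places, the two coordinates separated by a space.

A=(0,0), D=(10.00,0)
θ=31°: B = A + 4.00·(cos31°, sin31°) = (3.4287, 2.0602)
θ=31°: |BD| = 6.8867
θ=31°: circle(B,7.00) ∩ circle(D,4.00): a=5.8393, h=3.8604
θ=31°:   candidates: C₊=(10.1554,3.9970) cross=26.586; C₋=(7.8457,-3.3703) cross=-26.586
θ=31°:   branch - wants cross < 0 → take C=(7.8457,-3.3703) (cross=-26.586)
θ=31°: ex = (C−B)/|BC| = (0.6310,-0.7758); ey = (0.7758,0.6310)
θ=31°: P = B + -3.39·ex + -0.71·ey = (0.7388,4.2420)
θ=71°: B = A + 4.00·(cos71°, sin71°) = (1.3023, 3.7821)
θ=71°: |BD| = 9.4844
θ=71°: circle(B,7.00) ∩ circle(D,4.00): a=6.4819, h=2.6429
θ=71°:   candidates: C₊=(8.3004,3.6210) cross=25.066; C₋=(6.1926,-1.2264) cross=-25.066
θ=71°:   branch - wants cross < 0 → take C=(6.1926,-1.2264) (cross=-25.066)
θ=71°: ex = (C−B)/|BC| = (0.6986,-0.7155); ey = (0.7155,0.6986)
θ=71°: P = B + -3.39·ex + -0.71·ey = (-1.5741,5.7116)

θ=31°: 0.74 4.24
θ=71°: -1.57 5.71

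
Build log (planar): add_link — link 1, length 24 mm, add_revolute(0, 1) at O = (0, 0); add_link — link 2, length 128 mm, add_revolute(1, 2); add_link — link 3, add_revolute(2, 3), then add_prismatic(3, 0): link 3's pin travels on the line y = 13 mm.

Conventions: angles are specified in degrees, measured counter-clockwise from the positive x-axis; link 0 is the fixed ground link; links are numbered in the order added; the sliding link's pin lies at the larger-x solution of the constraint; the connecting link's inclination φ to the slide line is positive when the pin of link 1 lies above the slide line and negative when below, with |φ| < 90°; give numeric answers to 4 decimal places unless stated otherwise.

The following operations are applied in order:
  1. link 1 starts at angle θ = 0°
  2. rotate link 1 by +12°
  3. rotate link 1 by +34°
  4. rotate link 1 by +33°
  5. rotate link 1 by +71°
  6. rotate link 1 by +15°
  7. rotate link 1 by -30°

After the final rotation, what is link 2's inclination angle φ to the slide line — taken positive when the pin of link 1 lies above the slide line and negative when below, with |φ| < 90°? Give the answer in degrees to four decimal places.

geometry: r = 24 mm, L = 128 mm, e = 13 mm; θ starts at 0°
rotate link 1 by +12°: θ ← 0° +12° = 12°
rotate link 1 by +34°: θ ← 12° +34° = 46°
rotate link 1 by +33°: θ ← 46° +33° = 79°
rotate link 1 by +71°: θ ← 79° +71° = 150°
rotate link 1 by +15°: θ ← 150° +15° = 165°
rotate link 1 by -30°: θ ← 165° -30° = 135°
h = r sin θ − e = 16.970563 − 13 = 3.970563
sin φ = h / L = 3.970563 / 128 = 0.03102002
φ = arcsin(0.03102002) = 1.777601°

1.7776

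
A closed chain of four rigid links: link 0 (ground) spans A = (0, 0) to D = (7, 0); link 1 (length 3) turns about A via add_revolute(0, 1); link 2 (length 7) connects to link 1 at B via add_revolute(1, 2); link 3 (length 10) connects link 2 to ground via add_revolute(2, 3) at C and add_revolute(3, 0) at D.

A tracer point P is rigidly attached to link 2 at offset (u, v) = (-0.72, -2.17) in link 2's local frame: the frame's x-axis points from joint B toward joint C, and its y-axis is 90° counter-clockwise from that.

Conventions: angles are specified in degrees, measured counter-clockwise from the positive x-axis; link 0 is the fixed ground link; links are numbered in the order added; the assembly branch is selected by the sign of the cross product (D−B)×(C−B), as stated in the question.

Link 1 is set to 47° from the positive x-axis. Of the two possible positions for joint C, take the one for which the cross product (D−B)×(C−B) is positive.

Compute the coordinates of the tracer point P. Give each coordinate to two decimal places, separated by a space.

A=(0,0), D=(7.00,0)
B = A + 3.00·(cos47°, sin47°) = (2.0460, 2.1941)
|BD| = 5.4181
circle(B,7.00) ∩ circle(D,10.00): a=-1.9974, h=6.7090
  candidates: C₊=(2.9365,9.1372) cross=36.350; C₋=(-2.4971,-3.1314) cross=-36.350
  branch + wants cross > 0 → take C=(2.9365,9.1372) (cross=36.350)
ex = (C−B)/|BC| = (0.1272,0.9919); ey = (-0.9919,0.1272)
P = B + -0.72·ex + -2.17·ey = (4.1068,1.2038)

4.11 1.20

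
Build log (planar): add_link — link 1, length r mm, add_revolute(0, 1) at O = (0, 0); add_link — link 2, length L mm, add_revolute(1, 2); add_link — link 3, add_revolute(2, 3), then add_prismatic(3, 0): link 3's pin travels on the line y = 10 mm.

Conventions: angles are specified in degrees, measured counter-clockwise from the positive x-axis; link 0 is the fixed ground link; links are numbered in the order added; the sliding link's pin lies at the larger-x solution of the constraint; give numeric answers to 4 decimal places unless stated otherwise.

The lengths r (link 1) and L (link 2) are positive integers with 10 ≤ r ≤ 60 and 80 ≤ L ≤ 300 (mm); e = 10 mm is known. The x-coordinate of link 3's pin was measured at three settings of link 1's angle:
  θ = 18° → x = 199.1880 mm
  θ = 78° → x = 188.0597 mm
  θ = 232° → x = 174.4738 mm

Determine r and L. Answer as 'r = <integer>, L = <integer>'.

constraint per measurement: (x − r cos θ)² + (r sin θ − e)² = L²
subtracting the θ₁ and θ₂ equations cancels the r² and L² terms:
r = (x₁² − x₂²) / (2[(x₁cos θ₁ + e sin θ₁) − (x₂cos θ₂ + e sin θ₂)]) = 14.9999 → r = 15
L² = (x₁ − r cos θ₁)² + (r sin θ₁ − e)² = 34224.9829 → L = 185.0000 → L = 185
check at θ₃=232°: x = 174.4738 (printed 174.4738) ✓

r = 15, L = 185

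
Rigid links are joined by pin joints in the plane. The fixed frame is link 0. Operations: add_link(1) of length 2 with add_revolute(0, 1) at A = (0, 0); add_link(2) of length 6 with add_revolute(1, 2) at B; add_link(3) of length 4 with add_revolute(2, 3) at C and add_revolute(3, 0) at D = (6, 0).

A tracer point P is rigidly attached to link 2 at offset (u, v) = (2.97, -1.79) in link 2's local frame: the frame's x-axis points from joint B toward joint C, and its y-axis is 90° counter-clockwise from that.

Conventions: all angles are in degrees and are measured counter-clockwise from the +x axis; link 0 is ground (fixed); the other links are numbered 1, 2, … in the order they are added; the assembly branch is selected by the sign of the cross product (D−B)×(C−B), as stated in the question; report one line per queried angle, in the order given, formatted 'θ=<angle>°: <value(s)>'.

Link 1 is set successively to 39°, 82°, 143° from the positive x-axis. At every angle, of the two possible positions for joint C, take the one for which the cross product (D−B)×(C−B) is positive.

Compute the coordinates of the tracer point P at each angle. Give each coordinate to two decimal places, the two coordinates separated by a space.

A=(0,0), D=(6.00,0)
θ=39°: B = A + 2.00·(cos39°, sin39°) = (1.5543, 1.2586)
θ=39°: |BD| = 4.6204
θ=39°: circle(B,6.00) ∩ circle(D,4.00): a=4.4745, h=3.9973
θ=39°:   candidates: C₊=(6.9485,3.8859) cross=18.469; C₋=(4.7707,-3.8064) cross=-18.469
θ=39°:   branch + wants cross > 0 → take C=(6.9485,3.8859) (cross=18.469)
θ=39°: ex = (C−B)/|BC| = (0.8990,0.4379); ey = (-0.4379,0.8990)
θ=39°: P = B + 2.97·ex + -1.79·ey = (5.0082,0.9499)
θ=82°: B = A + 2.00·(cos82°, sin82°) = (0.2783, 1.9805)
θ=82°: |BD| = 6.0547
θ=82°: circle(B,6.00) ∩ circle(D,4.00): a=4.6790, h=3.7560
θ=82°:   candidates: C₊=(5.9285,3.9994) cross=22.741; C₋=(3.4713,-3.0993) cross=-22.741
θ=82°:   branch + wants cross > 0 → take C=(5.9285,3.9994) (cross=22.741)
θ=82°: ex = (C−B)/|BC| = (0.9417,0.3365); ey = (-0.3365,0.9417)
θ=82°: P = B + 2.97·ex + -1.79·ey = (3.6775,1.2942)
θ=143°: B = A + 2.00·(cos143°, sin143°) = (-1.5973, 1.2036)
θ=143°: |BD| = 7.6920
θ=143°: circle(B,6.00) ∩ circle(D,4.00): a=5.1461, h=3.0851
θ=143°:   candidates: C₊=(3.9682,3.4455) cross=23.731; C₋=(3.0026,-2.6487) cross=-23.731
θ=143°:   branch + wants cross > 0 → take C=(3.9682,3.4455) (cross=23.731)
θ=143°: ex = (C−B)/|BC| = (0.9276,0.3736); ey = (-0.3736,0.9276)
θ=143°: P = B + 2.97·ex + -1.79·ey = (1.8264,0.6530)

θ=39°: 5.01 0.95
θ=82°: 3.68 1.29
θ=143°: 1.83 0.65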